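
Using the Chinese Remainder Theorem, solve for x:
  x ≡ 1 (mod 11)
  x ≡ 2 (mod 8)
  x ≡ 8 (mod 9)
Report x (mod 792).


Moduli 11, 8, 9 are pairwise coprime; by CRT there is a unique solution modulo M = 11 · 8 · 9 = 792.
Solve pairwise, accumulating the modulus:
  Start with x ≡ 1 (mod 11).
  Combine with x ≡ 2 (mod 8): since gcd(11, 8) = 1, we get a unique residue mod 88.
    Write x = 1 + 11·t and substitute into x ≡ 2 (mod 8): 11·t ≡ 2 − 1 = 1 (mod 8).
    Reduce coefficients mod 8: 3·t ≡ 1 (mod 8).
    The inverse of 3 mod 8 is 3 (since 3·3 = 9 = 1·8 + 1), so t ≡ 3·1 = 3 ≡ 3 (mod 8).
    Then x = 1 + 11·3 = 34, valid modulo lcm(11, 8) = 88: x ≡ 34 (mod 88).
  Combine with x ≡ 8 (mod 9): since gcd(88, 9) = 1, we get a unique residue mod 792.
    Write x = 34 + 88·t and substitute into x ≡ 8 (mod 9): 88·t ≡ 8 − 34 = -26 (mod 9).
    Reduce coefficients mod 9: 7·t ≡ 1 (mod 9).
    The inverse of 7 mod 9 is 4 (since 7·4 = 28 = 3·9 + 1), so t ≡ 4·1 = 4 ≡ 4 (mod 9).
    Then x = 34 + 88·4 = 386, valid modulo lcm(88, 9) = 792: x ≡ 386 (mod 792).
Verify: 386 mod 11 = 1 ✓, 386 mod 8 = 2 ✓, 386 mod 9 = 8 ✓.

x ≡ 386 (mod 792).


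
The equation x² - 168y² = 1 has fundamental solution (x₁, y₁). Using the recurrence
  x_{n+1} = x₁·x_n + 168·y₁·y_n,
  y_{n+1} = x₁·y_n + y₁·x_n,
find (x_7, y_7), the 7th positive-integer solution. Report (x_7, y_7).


Step 1: Find the fundamental solution (x₁, y₁) of x² - 168y² = 1.
  Expand √168 as a continued fraction. a₀ = ⌊√168⌋ = 12; iterate m_{k+1} = d_k·a_k − m_k, d_{k+1} = (168 − m_{k+1}²)/d_k, a_{k+1} = ⌊(a₀ + m_{k+1})/d_{k+1}⌋ (starting m₀ = 0, d₀ = 1), with convergents p_k = a_k·p_{k-1} + p_{k-2}, q_k = a_k·q_{k-1} + q_{k-2} (p₋₁ = 1, q₋₁ = 0):
  k = 0: a₀ = 12; p₀/q₀ = 12/1; p₀² − 168·q₀² = 144 − 168 = -24.
  k = 1: m = 12, d = 24, a = ⌊(12 + 12)/24⌋ = 1; p/q = (1·12 + 1)/(1·1 + 0) = 13/1; p² − 168·q² = 169 − 168 = 1.
  The first convergent with p² − 168·q² = 1 gives the fundamental solution (x₁, y₁) = (13, 1).
Step 2: Apply the recurrence (x_{n+1}, y_{n+1}) = (x₁x_n + 168y₁y_n, x₁y_n + y₁x_n) repeatedly.
  From (x_1, y_1) = (13, 1): x_2 = 13·13 + 168·1·1 = 337; y_2 = 13·1 + 1·13 = 26.
  From (x_2, y_2) = (337, 26): x_3 = 13·337 + 168·1·26 = 8749; y_3 = 13·26 + 1·337 = 675.
  From (x_3, y_3) = (8749, 675): x_4 = 13·8749 + 168·1·675 = 227137; y_4 = 13·675 + 1·8749 = 17524.
  From (x_4, y_4) = (227137, 17524): x_5 = 13·227137 + 168·1·17524 = 5896813; y_5 = 13·17524 + 1·227137 = 454949.
  From (x_5, y_5) = (5896813, 454949): x_6 = 13·5896813 + 168·1·454949 = 153090001; y_6 = 13·454949 + 1·5896813 = 11811150.
  From (x_6, y_6) = (153090001, 11811150): x_7 = 13·153090001 + 168·1·11811150 = 3974443213; y_7 = 13·11811150 + 1·153090001 = 306634951.
Step 3: Verify x_7² - 168·y_7² = 15796198853361763369 - 15796198853361763368 = 1 (should be 1). ✓

(x_1, y_1) = (13, 1); (x_7, y_7) = (3974443213, 306634951).


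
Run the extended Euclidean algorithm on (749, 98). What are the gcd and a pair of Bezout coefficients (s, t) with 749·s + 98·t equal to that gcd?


Euclidean algorithm on (749, 98) — divide until remainder is 0:
  749 = 7 · 98 + 63
  98 = 1 · 63 + 35
  63 = 1 · 35 + 28
  35 = 1 · 28 + 7
  28 = 4 · 7 + 0
gcd(749, 98) = 7.
Track Bezout coefficients alongside the remainders: start with r₀ = 749 = a·1 + b·0 (s = 1, t = 0) and r₁ = 98 = a·0 + b·1 (s = 0, t = 1); each new remainder r_{k+1} = r_{k-1} − q_k·r_k inherits s_{k+1} = s_{k-1} − q_k·s_k, t_{k+1} = t_{k-1} − q_k·t_k, so r_k = a·s_k + b·t_k at every step:
  q = 7: r = 63, s = 1 − 7·0 = 1, t = 0 − 7·1 = -7  (check: 749·1 + 98·(-7) = 63)
  q = 1: r = 35, s = 0 − 1·1 = -1, t = 1 − 1·(-7) = 8  (check: 749·(-1) + 98·8 = 35)
  q = 1: r = 28, s = 1 − 1·(-1) = 2, t = -7 − 1·8 = -15  (check: 749·2 + 98·(-15) = 28)
  q = 1: r = 7, s = -1 − 1·2 = -3, t = 8 − 1·(-15) = 23  (check: 749·(-3) + 98·23 = 7)
The row with r = 7 (the gcd) gives the Bezout coefficients s = -3, t = 23.
Result: 749 · (-3) + 98 · (23) = 7.

gcd(749, 98) = 7; s = -3, t = 23 (check: 749·(-3) + 98·23 = 7).


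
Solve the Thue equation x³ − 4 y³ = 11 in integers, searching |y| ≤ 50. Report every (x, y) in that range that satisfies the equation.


The equation is x³ - 4y³ = 11. For fixed y, x³ = 4·y³ + 11, so a solution requires the RHS to be a perfect cube.
Strategy: iterate y from -50 to 50, compute RHS = 4·y³ + 11, and check whether it is a (positive or negative) perfect cube.
Check small values of y:
  y = 0: RHS = 11 is not a perfect cube.
  y = 1: RHS = 15 is not a perfect cube.
  y = -1: RHS = 7 is not a perfect cube.
  y = 2: RHS = 43 is not a perfect cube.
  y = -2: RHS = -21 is not a perfect cube.
  y = 3: RHS = 119 is not a perfect cube.
  y = -3: RHS = -97 is not a perfect cube.
Continuing the search up to |y| = 50 finds no solutions either.
No (x, y) in the scanned range satisfies the equation.

No integer solutions with |y| ≤ 50.


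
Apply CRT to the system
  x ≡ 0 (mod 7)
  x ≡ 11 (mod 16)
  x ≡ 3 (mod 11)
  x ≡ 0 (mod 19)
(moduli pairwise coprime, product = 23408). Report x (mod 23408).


Product of moduli M = 7 · 16 · 11 · 19 = 23408.
Merge one congruence at a time:
  Start: x ≡ 0 (mod 7).
  Combine with x ≡ 11 (mod 16); new modulus lcm = 112.
    Write x = 0 + 7·t and substitute into x ≡ 11 (mod 16): 7·t ≡ 11 − 0 = 11 (mod 16).
    The inverse of 7 mod 16 is 7 (since 7·7 = 49 = 3·16 + 1), so t ≡ 7·11 = 77 ≡ 13 (mod 16).
    Then x = 0 + 7·13 = 91, valid modulo lcm(7, 16) = 112: x ≡ 91 (mod 112).
  Combine with x ≡ 3 (mod 11); new modulus lcm = 1232.
    Write x = 91 + 112·t and substitute into x ≡ 3 (mod 11): 112·t ≡ 3 − 91 = -88 (mod 11).
    Reduce coefficients mod 11: 2·t ≡ 0 (mod 11).
    The inverse of 2 mod 11 is 6 (since 2·6 = 12 = 1·11 + 1), so t ≡ 6·0 = 0 ≡ 0 (mod 11).
    Then x = 91 + 112·0 = 91, valid modulo lcm(112, 11) = 1232: x ≡ 91 (mod 1232).
  Combine with x ≡ 0 (mod 19); new modulus lcm = 23408.
    Write x = 91 + 1232·t and substitute into x ≡ 0 (mod 19): 1232·t ≡ 0 − 91 = -91 (mod 19).
    Reduce coefficients mod 19: 16·t ≡ 4 (mod 19).
    The inverse of 16 mod 19 is 6 (since 16·6 = 96 = 5·19 + 1), so t ≡ 6·4 = 24 ≡ 5 (mod 19).
    Then x = 91 + 1232·5 = 6251, valid modulo lcm(1232, 19) = 23408: x ≡ 6251 (mod 23408).
Verify against each original: 6251 mod 7 = 0, 6251 mod 16 = 11, 6251 mod 11 = 3, 6251 mod 19 = 0.

x ≡ 6251 (mod 23408).


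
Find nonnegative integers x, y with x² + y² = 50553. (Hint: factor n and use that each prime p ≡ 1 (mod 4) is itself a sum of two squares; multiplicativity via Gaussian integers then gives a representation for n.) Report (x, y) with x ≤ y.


Step 1: Factor n = 50553 = 3^2 · 41 · 137.
Step 2: Check the mod-4 condition on each prime factor: 3 ≡ 3 (mod 4), exponent 2 (must be even); 41 ≡ 1 (mod 4), exponent 1; 137 ≡ 1 (mod 4), exponent 1.
All primes ≡ 3 (mod 4) appear to even exponent (or don't appear), so by the two-squares theorem n IS expressible as a sum of two squares.
Step 3: Build a representation. Group n = k² · m with k = 3 and m = 41 · 137 = 5617 (a product of primes ≡ 1 (mod 4)); a representation of m scales to one of n via (k·x)² + (k·y)² = k²(x² + y²). Each prime p ≡ 1 (mod 4) is itself a sum of two squares; find a² by testing p − a² for a perfect square:
  41: 41 − 1² = 40, 41 − 2² = 37, 41 − 3² = 32, 41 − 4² = 25 = 5² ⇒ 41 = 4² + 5².
  137: 137 − 1² = 136, 137 − 2² = 133, 137 − 3² = 128, 137 − 4² = 121 = 11² ⇒ 137 = 4² + 11².
  Combine using the Brahmagupta–Fibonacci identity (a² + b²)(c² + d²) = (ac − bd)² + (ad + bc)² = (ac + bd)² + (ad − bc)²:
  41 · 137 = 5617: from (4² + 5²)(4² + 11²), take (4·4 − 5·11, 4·11 + 5·4) = (16 − 55, 44 + 20) = (-39, 64); dropping signs (only squares matter) gives (39, 64); check 39² + 64² = 1521 + 4096 = 5617 ✓.
  Scale by k = 3: (3·39, 3·64) = (117, 192).
Step 4: Order so x ≤ y and verify: 117² + 192² = 13689 + 36864 = 50553 = n. ✓

n = 50553 = 117² + 192² (one valid representation with x ≤ y).


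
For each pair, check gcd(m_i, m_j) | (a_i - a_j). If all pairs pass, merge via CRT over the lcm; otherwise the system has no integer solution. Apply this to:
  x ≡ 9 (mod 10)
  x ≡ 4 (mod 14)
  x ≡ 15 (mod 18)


Moduli 10, 14, 18 are not pairwise coprime, so CRT works modulo lcm(m_i) when all pairwise compatibility conditions hold.
Pairwise compatibility: gcd(m_i, m_j) must divide a_i - a_j for every pair.
Merge one congruence at a time:
  Start: x ≡ 9 (mod 10).
  Combine with x ≡ 4 (mod 14): gcd(10, 14) = 2, and 4 - 9 = -5 is NOT divisible by 2.
    ⇒ system is inconsistent (no integer solution).

No solution (the system is inconsistent).


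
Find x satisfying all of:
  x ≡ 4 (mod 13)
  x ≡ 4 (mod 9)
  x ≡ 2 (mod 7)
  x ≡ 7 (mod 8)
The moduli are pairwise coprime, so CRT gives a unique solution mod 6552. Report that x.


Product of moduli M = 13 · 9 · 7 · 8 = 6552.
Merge one congruence at a time:
  Start: x ≡ 4 (mod 13).
  Combine with x ≡ 4 (mod 9); new modulus lcm = 117.
    Write x = 4 + 13·t and substitute into x ≡ 4 (mod 9): 13·t ≡ 4 − 4 = 0 (mod 9).
    Reduce coefficients mod 9: 4·t ≡ 0 (mod 9).
    The inverse of 4 mod 9 is 7 (since 4·7 = 28 = 3·9 + 1), so t ≡ 7·0 = 0 ≡ 0 (mod 9).
    Then x = 4 + 13·0 = 4, valid modulo lcm(13, 9) = 117: x ≡ 4 (mod 117).
  Combine with x ≡ 2 (mod 7); new modulus lcm = 819.
    Write x = 4 + 117·t and substitute into x ≡ 2 (mod 7): 117·t ≡ 2 − 4 = -2 (mod 7).
    Reduce coefficients mod 7: 5·t ≡ 5 (mod 7).
    The inverse of 5 mod 7 is 3 (since 5·3 = 15 = 2·7 + 1), so t ≡ 3·5 = 15 ≡ 1 (mod 7).
    Then x = 4 + 117·1 = 121, valid modulo lcm(117, 7) = 819: x ≡ 121 (mod 819).
  Combine with x ≡ 7 (mod 8); new modulus lcm = 6552.
    Write x = 121 + 819·t and substitute into x ≡ 7 (mod 8): 819·t ≡ 7 − 121 = -114 (mod 8).
    Reduce coefficients mod 8: 3·t ≡ 6 (mod 8).
    The inverse of 3 mod 8 is 3 (since 3·3 = 9 = 1·8 + 1), so t ≡ 3·6 = 18 ≡ 2 (mod 8).
    Then x = 121 + 819·2 = 1759, valid modulo lcm(819, 8) = 6552: x ≡ 1759 (mod 6552).
Verify against each original: 1759 mod 13 = 4, 1759 mod 9 = 4, 1759 mod 7 = 2, 1759 mod 8 = 7.

x ≡ 1759 (mod 6552).


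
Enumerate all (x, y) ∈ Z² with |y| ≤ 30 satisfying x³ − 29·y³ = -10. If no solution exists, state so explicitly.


The equation is x³ - 29y³ = -10. For fixed y, x³ = 29·y³ − 10, so a solution requires the RHS to be a perfect cube.
Strategy: iterate y from -30 to 30, compute RHS = 29·y³ − 10, and check whether it is a (positive or negative) perfect cube.
Check small values of y:
  y = 0: RHS = -10 is not a perfect cube.
  y = 1: RHS = 19 is not a perfect cube.
  y = -1: RHS = -39 is not a perfect cube.
  y = 2: RHS = 222 is not a perfect cube.
  y = -2: RHS = -242 is not a perfect cube.
  y = 3: RHS = 773 is not a perfect cube.
  y = -3: RHS = -793 is not a perfect cube.
Continuing the search up to |y| = 30 finds no solutions either.
No (x, y) in the scanned range satisfies the equation.

No integer solutions with |y| ≤ 30.


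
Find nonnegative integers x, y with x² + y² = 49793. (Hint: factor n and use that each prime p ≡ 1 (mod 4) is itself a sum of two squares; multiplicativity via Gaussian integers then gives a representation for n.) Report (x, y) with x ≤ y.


Step 1: Factor n = 49793 = 17 · 29 · 101.
Step 2: Check the mod-4 condition on each prime factor: 17 ≡ 1 (mod 4), exponent 1; 29 ≡ 1 (mod 4), exponent 1; 101 ≡ 1 (mod 4), exponent 1.
All primes ≡ 3 (mod 4) appear to even exponent (or don't appear), so by the two-squares theorem n IS expressible as a sum of two squares.
Step 3: Build a representation. Here n = 17 · 29 · 101 is a product of primes ≡ 1 (mod 4). Each prime p ≡ 1 (mod 4) is itself a sum of two squares; find a² by testing p − a² for a perfect square:
  17: 17 − 1² = 16 = 4² ⇒ 17 = 1² + 4².
  29: 29 − 1² = 28, 29 − 2² = 25 = 5² ⇒ 29 = 2² + 5².
  101: 101 − 1² = 100 = 10² ⇒ 101 = 1² + 10².
  Combine using the Brahmagupta–Fibonacci identity (a² + b²)(c² + d²) = (ac − bd)² + (ad + bc)² = (ac + bd)² + (ad − bc)²:
  17 · 29 = 493: from (1² + 4²)(2² + 5²), take (1·2 − 4·5, 1·5 + 4·2) = (2 − 20, 5 + 8) = (-18, 13); dropping signs (only squares matter) gives (18, 13); check 18² + 13² = 324 + 169 = 493 ✓.
  493 · 101 = 49793: from (18² + 13²)(1² + 10²), take (18·1 − 13·10, 18·10 + 13·1) = (18 − 130, 180 + 13) = (-112, 193); dropping signs (only squares matter) gives (112, 193); check 112² + 193² = 12544 + 37249 = 49793 ✓.
Step 4: Order so x ≤ y and verify: 112² + 193² = 12544 + 37249 = 49793 = n. ✓

n = 49793 = 112² + 193² (one valid representation with x ≤ y).


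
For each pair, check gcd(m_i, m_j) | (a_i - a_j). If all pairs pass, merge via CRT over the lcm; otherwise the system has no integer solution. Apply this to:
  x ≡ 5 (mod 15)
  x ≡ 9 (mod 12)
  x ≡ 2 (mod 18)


Moduli 15, 12, 18 are not pairwise coprime, so CRT works modulo lcm(m_i) when all pairwise compatibility conditions hold.
Pairwise compatibility: gcd(m_i, m_j) must divide a_i - a_j for every pair.
Merge one congruence at a time:
  Start: x ≡ 5 (mod 15).
  Combine with x ≡ 9 (mod 12): gcd(15, 12) = 3, and 9 - 5 = 4 is NOT divisible by 3.
    ⇒ system is inconsistent (no integer solution).

No solution (the system is inconsistent).


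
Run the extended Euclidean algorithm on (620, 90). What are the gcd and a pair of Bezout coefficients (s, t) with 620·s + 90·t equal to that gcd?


Euclidean algorithm on (620, 90) — divide until remainder is 0:
  620 = 6 · 90 + 80
  90 = 1 · 80 + 10
  80 = 8 · 10 + 0
gcd(620, 90) = 10.
Track Bezout coefficients alongside the remainders: start with r₀ = 620 = a·1 + b·0 (s = 1, t = 0) and r₁ = 90 = a·0 + b·1 (s = 0, t = 1); each new remainder r_{k+1} = r_{k-1} − q_k·r_k inherits s_{k+1} = s_{k-1} − q_k·s_k, t_{k+1} = t_{k-1} − q_k·t_k, so r_k = a·s_k + b·t_k at every step:
  q = 6: r = 80, s = 1 − 6·0 = 1, t = 0 − 6·1 = -6  (check: 620·1 + 90·(-6) = 80)
  q = 1: r = 10, s = 0 − 1·1 = -1, t = 1 − 1·(-6) = 7  (check: 620·(-1) + 90·7 = 10)
The row with r = 10 (the gcd) gives the Bezout coefficients s = -1, t = 7.
Result: 620 · (-1) + 90 · (7) = 10.

gcd(620, 90) = 10; s = -1, t = 7 (check: 620·(-1) + 90·7 = 10).


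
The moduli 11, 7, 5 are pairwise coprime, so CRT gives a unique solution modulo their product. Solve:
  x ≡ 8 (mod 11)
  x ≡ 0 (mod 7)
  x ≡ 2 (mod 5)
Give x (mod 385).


Moduli 11, 7, 5 are pairwise coprime; by CRT there is a unique solution modulo M = 11 · 7 · 5 = 385.
Solve pairwise, accumulating the modulus:
  Start with x ≡ 8 (mod 11).
  Combine with x ≡ 0 (mod 7): since gcd(11, 7) = 1, we get a unique residue mod 77.
    Write x = 8 + 11·t and substitute into x ≡ 0 (mod 7): 11·t ≡ 0 − 8 = -8 (mod 7).
    Reduce coefficients mod 7: 4·t ≡ 6 (mod 7).
    The inverse of 4 mod 7 is 2 (since 4·2 = 8 = 1·7 + 1), so t ≡ 2·6 = 12 ≡ 5 (mod 7).
    Then x = 8 + 11·5 = 63, valid modulo lcm(11, 7) = 77: x ≡ 63 (mod 77).
  Combine with x ≡ 2 (mod 5): since gcd(77, 5) = 1, we get a unique residue mod 385.
    Write x = 63 + 77·t and substitute into x ≡ 2 (mod 5): 77·t ≡ 2 − 63 = -61 (mod 5).
    Reduce coefficients mod 5: 2·t ≡ 4 (mod 5).
    The inverse of 2 mod 5 is 3 (since 2·3 = 6 = 1·5 + 1), so t ≡ 3·4 = 12 ≡ 2 (mod 5).
    Then x = 63 + 77·2 = 217, valid modulo lcm(77, 5) = 385: x ≡ 217 (mod 385).
Verify: 217 mod 11 = 8 ✓, 217 mod 7 = 0 ✓, 217 mod 5 = 2 ✓.

x ≡ 217 (mod 385).


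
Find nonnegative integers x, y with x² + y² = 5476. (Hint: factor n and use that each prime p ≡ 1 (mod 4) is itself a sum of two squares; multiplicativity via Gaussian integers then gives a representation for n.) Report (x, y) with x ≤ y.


Step 1: Factor n = 5476 = 2^2 · 37^2.
Step 2: Check the mod-4 condition on each prime factor: 2 = 2 (special); 37 ≡ 1 (mod 4), exponent 2.
All primes ≡ 3 (mod 4) appear to even exponent (or don't appear), so by the two-squares theorem n IS expressible as a sum of two squares.
Step 3: Build a representation. Group n = k² · m with k = 2 and m = 37 · 37 = 1369 (a product of primes ≡ 1 (mod 4)); a representation of m scales to one of n via (k·x)² + (k·y)² = k²(x² + y²). Each prime p ≡ 1 (mod 4) is itself a sum of two squares; find a² by testing p − a² for a perfect square:
  37: 37 − 1² = 36 = 6² ⇒ 37 = 1² + 6².
  Combine using the Brahmagupta–Fibonacci identity (a² + b²)(c² + d²) = (ac − bd)² + (ad + bc)² = (ac + bd)² + (ad − bc)²:
  37 · 37 = 1369: from (1² + 6²)(1² + 6²), take (1·1 − 6·6, 1·6 + 6·1) = (1 − 36, 6 + 6) = (-35, 12); dropping signs (only squares matter) gives (35, 12); check 35² + 12² = 1225 + 144 = 1369 ✓.
  Scale by k = 2: (2·35, 2·12) = (70, 24).
Step 4: Order so x ≤ y and verify: 24² + 70² = 576 + 4900 = 5476 = n. ✓

n = 5476 = 24² + 70² (one valid representation with x ≤ y).


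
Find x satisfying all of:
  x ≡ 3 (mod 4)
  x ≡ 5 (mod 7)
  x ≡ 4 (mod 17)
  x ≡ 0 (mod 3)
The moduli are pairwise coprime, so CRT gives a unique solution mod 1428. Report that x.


Product of moduli M = 4 · 7 · 17 · 3 = 1428.
Merge one congruence at a time:
  Start: x ≡ 3 (mod 4).
  Combine with x ≡ 5 (mod 7); new modulus lcm = 28.
    Write x = 3 + 4·t and substitute into x ≡ 5 (mod 7): 4·t ≡ 5 − 3 = 2 (mod 7).
    The inverse of 4 mod 7 is 2 (since 4·2 = 8 = 1·7 + 1), so t ≡ 2·2 = 4 ≡ 4 (mod 7).
    Then x = 3 + 4·4 = 19, valid modulo lcm(4, 7) = 28: x ≡ 19 (mod 28).
  Combine with x ≡ 4 (mod 17); new modulus lcm = 476.
    Write x = 19 + 28·t and substitute into x ≡ 4 (mod 17): 28·t ≡ 4 − 19 = -15 (mod 17).
    Reduce coefficients mod 17: 11·t ≡ 2 (mod 17).
    The inverse of 11 mod 17 is 14 (since 11·14 = 154 = 9·17 + 1), so t ≡ 14·2 = 28 ≡ 11 (mod 17).
    Then x = 19 + 28·11 = 327, valid modulo lcm(28, 17) = 476: x ≡ 327 (mod 476).
  Combine with x ≡ 0 (mod 3); new modulus lcm = 1428.
    Write x = 327 + 476·t and substitute into x ≡ 0 (mod 3): 476·t ≡ 0 − 327 = -327 (mod 3).
    Reduce coefficients mod 3: 2·t ≡ 0 (mod 3).
    The inverse of 2 mod 3 is 2 (since 2·2 = 4 = 1·3 + 1), so t ≡ 2·0 = 0 ≡ 0 (mod 3).
    Then x = 327 + 476·0 = 327, valid modulo lcm(476, 3) = 1428: x ≡ 327 (mod 1428).
Verify against each original: 327 mod 4 = 3, 327 mod 7 = 5, 327 mod 17 = 4, 327 mod 3 = 0.

x ≡ 327 (mod 1428).


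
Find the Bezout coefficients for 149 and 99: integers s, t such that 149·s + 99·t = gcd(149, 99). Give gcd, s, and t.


Euclidean algorithm on (149, 99) — divide until remainder is 0:
  149 = 1 · 99 + 50
  99 = 1 · 50 + 49
  50 = 1 · 49 + 1
  49 = 49 · 1 + 0
gcd(149, 99) = 1.
Track Bezout coefficients alongside the remainders: start with r₀ = 149 = a·1 + b·0 (s = 1, t = 0) and r₁ = 99 = a·0 + b·1 (s = 0, t = 1); each new remainder r_{k+1} = r_{k-1} − q_k·r_k inherits s_{k+1} = s_{k-1} − q_k·s_k, t_{k+1} = t_{k-1} − q_k·t_k, so r_k = a·s_k + b·t_k at every step:
  q = 1: r = 50, s = 1 − 1·0 = 1, t = 0 − 1·1 = -1  (check: 149·1 + 99·(-1) = 50)
  q = 1: r = 49, s = 0 − 1·1 = -1, t = 1 − 1·(-1) = 2  (check: 149·(-1) + 99·2 = 49)
  q = 1: r = 1, s = 1 − 1·(-1) = 2, t = -1 − 1·2 = -3  (check: 149·2 + 99·(-3) = 1)
The row with r = 1 (the gcd) gives the Bezout coefficients s = 2, t = -3.
Result: 149 · (2) + 99 · (-3) = 1.

gcd(149, 99) = 1; s = 2, t = -3 (check: 149·2 + 99·(-3) = 1).


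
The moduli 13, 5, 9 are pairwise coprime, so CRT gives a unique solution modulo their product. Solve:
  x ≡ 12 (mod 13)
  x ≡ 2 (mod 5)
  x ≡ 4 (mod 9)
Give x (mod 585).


Moduli 13, 5, 9 are pairwise coprime; by CRT there is a unique solution modulo M = 13 · 5 · 9 = 585.
Solve pairwise, accumulating the modulus:
  Start with x ≡ 12 (mod 13).
  Combine with x ≡ 2 (mod 5): since gcd(13, 5) = 1, we get a unique residue mod 65.
    Write x = 12 + 13·t and substitute into x ≡ 2 (mod 5): 13·t ≡ 2 − 12 = -10 (mod 5).
    Reduce coefficients mod 5: 3·t ≡ 0 (mod 5).
    The inverse of 3 mod 5 is 2 (since 3·2 = 6 = 1·5 + 1), so t ≡ 2·0 = 0 ≡ 0 (mod 5).
    Then x = 12 + 13·0 = 12, valid modulo lcm(13, 5) = 65: x ≡ 12 (mod 65).
  Combine with x ≡ 4 (mod 9): since gcd(65, 9) = 1, we get a unique residue mod 585.
    Write x = 12 + 65·t and substitute into x ≡ 4 (mod 9): 65·t ≡ 4 − 12 = -8 (mod 9).
    Reduce coefficients mod 9: 2·t ≡ 1 (mod 9).
    The inverse of 2 mod 9 is 5 (since 2·5 = 10 = 1·9 + 1), so t ≡ 5·1 = 5 ≡ 5 (mod 9).
    Then x = 12 + 65·5 = 337, valid modulo lcm(65, 9) = 585: x ≡ 337 (mod 585).
Verify: 337 mod 13 = 12 ✓, 337 mod 5 = 2 ✓, 337 mod 9 = 4 ✓.

x ≡ 337 (mod 585).


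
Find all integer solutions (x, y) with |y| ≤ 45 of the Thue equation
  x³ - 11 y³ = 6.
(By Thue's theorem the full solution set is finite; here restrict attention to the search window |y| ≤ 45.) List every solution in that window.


The equation is x³ - 11y³ = 6. For fixed y, x³ = 11·y³ + 6, so a solution requires the RHS to be a perfect cube.
Strategy: iterate y from -45 to 45, compute RHS = 11·y³ + 6, and check whether it is a (positive or negative) perfect cube.
Check small values of y:
  y = 0: RHS = 6 is not a perfect cube.
  y = 1: RHS = 17 is not a perfect cube.
  y = -1: RHS = -5 is not a perfect cube.
  y = 2: RHS = 94 is not a perfect cube.
  y = -2: RHS = -82 is not a perfect cube.
  y = 3: RHS = 303 is not a perfect cube.
  y = -3: RHS = -291 is not a perfect cube.
Continuing the search up to |y| = 45 finds no solutions either.
No (x, y) in the scanned range satisfies the equation.

No integer solutions with |y| ≤ 45.


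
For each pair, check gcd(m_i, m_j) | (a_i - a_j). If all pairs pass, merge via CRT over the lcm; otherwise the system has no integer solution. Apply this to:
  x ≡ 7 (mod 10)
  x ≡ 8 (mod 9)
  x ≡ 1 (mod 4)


Moduli 10, 9, 4 are not pairwise coprime, so CRT works modulo lcm(m_i) when all pairwise compatibility conditions hold.
Pairwise compatibility: gcd(m_i, m_j) must divide a_i - a_j for every pair.
Merge one congruence at a time:
  Start: x ≡ 7 (mod 10).
  Combine with x ≡ 8 (mod 9): gcd(10, 9) = 1; 8 - 7 = 1, which IS divisible by 1, so compatible.
    Write x = 7 + 10·t and substitute into x ≡ 8 (mod 9): 10·t ≡ 8 − 7 = 1 (mod 9).
    Reduce coefficients mod 9: 1·t ≡ 1 (mod 9).
    So t ≡ 1 (mod 9).
    Then x = 7 + 10·1 = 17, valid modulo lcm(10, 9) = 90: x ≡ 17 (mod 90).
  Combine with x ≡ 1 (mod 4): gcd(90, 4) = 2; 1 - 17 = -16, which IS divisible by 2, so compatible.
    Write x = 17 + 90·t and substitute into x ≡ 1 (mod 4): 90·t ≡ 1 − 17 = -16 (mod 4).
    Divide the congruence (and modulus) by g = 2: 45·t ≡ -8 (mod 2).
    Reduce coefficients mod 2: 1·t ≡ 0 (mod 2).
    So t ≡ 0 (mod 2).
    Then x = 17 + 90·0 = 17, valid modulo lcm(90, 4) = 180: x ≡ 17 (mod 180).
Verify: 17 mod 10 = 7, 17 mod 9 = 8, 17 mod 4 = 1.

x ≡ 17 (mod 180).


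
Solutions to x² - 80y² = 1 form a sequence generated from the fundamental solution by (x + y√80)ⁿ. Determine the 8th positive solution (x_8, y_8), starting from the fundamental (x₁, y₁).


Step 1: Find the fundamental solution (x₁, y₁) of x² - 80y² = 1.
  Expand √80 as a continued fraction. a₀ = ⌊√80⌋ = 8; iterate m_{k+1} = d_k·a_k − m_k, d_{k+1} = (80 − m_{k+1}²)/d_k, a_{k+1} = ⌊(a₀ + m_{k+1})/d_{k+1}⌋ (starting m₀ = 0, d₀ = 1), with convergents p_k = a_k·p_{k-1} + p_{k-2}, q_k = a_k·q_{k-1} + q_{k-2} (p₋₁ = 1, q₋₁ = 0):
  k = 0: a₀ = 8; p₀/q₀ = 8/1; p₀² − 80·q₀² = 64 − 80 = -16.
  k = 1: m = 8, d = 16, a = ⌊(8 + 8)/16⌋ = 1; p/q = (1·8 + 1)/(1·1 + 0) = 9/1; p² − 80·q² = 81 − 80 = 1.
  The first convergent with p² − 80·q² = 1 gives the fundamental solution (x₁, y₁) = (9, 1).
Step 2: Apply the recurrence (x_{n+1}, y_{n+1}) = (x₁x_n + 80y₁y_n, x₁y_n + y₁x_n) repeatedly.
  From (x_1, y_1) = (9, 1): x_2 = 9·9 + 80·1·1 = 161; y_2 = 9·1 + 1·9 = 18.
  From (x_2, y_2) = (161, 18): x_3 = 9·161 + 80·1·18 = 2889; y_3 = 9·18 + 1·161 = 323.
  From (x_3, y_3) = (2889, 323): x_4 = 9·2889 + 80·1·323 = 51841; y_4 = 9·323 + 1·2889 = 5796.
  From (x_4, y_4) = (51841, 5796): x_5 = 9·51841 + 80·1·5796 = 930249; y_5 = 9·5796 + 1·51841 = 104005.
  From (x_5, y_5) = (930249, 104005): x_6 = 9·930249 + 80·1·104005 = 16692641; y_6 = 9·104005 + 1·930249 = 1866294.
  From (x_6, y_6) = (16692641, 1866294): x_7 = 9·16692641 + 80·1·1866294 = 299537289; y_7 = 9·1866294 + 1·16692641 = 33489287.
  From (x_7, y_7) = (299537289, 33489287): x_8 = 9·299537289 + 80·1·33489287 = 5374978561; y_8 = 9·33489287 + 1·299537289 = 600940872.
Step 3: Verify x_8² - 80·y_8² = 28890394531209630721 - 28890394531209630720 = 1 (should be 1). ✓

(x_1, y_1) = (9, 1); (x_8, y_8) = (5374978561, 600940872).


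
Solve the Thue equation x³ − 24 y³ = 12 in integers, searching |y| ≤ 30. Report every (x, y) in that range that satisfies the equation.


The equation is x³ - 24y³ = 12. For fixed y, x³ = 24·y³ + 12, so a solution requires the RHS to be a perfect cube.
Strategy: iterate y from -30 to 30, compute RHS = 24·y³ + 12, and check whether it is a (positive or negative) perfect cube.
Check small values of y:
  y = 0: RHS = 12 is not a perfect cube.
  y = 1: RHS = 36 is not a perfect cube.
  y = -1: RHS = -12 is not a perfect cube.
  y = 2: RHS = 204 is not a perfect cube.
  y = -2: RHS = -180 is not a perfect cube.
  y = 3: RHS = 660 is not a perfect cube.
  y = -3: RHS = -636 is not a perfect cube.
Continuing the search up to |y| = 30 finds no solutions either.
No (x, y) in the scanned range satisfies the equation.

No integer solutions with |y| ≤ 30.


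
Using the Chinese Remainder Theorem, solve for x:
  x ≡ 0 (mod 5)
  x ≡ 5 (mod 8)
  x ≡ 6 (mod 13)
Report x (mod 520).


Moduli 5, 8, 13 are pairwise coprime; by CRT there is a unique solution modulo M = 5 · 8 · 13 = 520.
Solve pairwise, accumulating the modulus:
  Start with x ≡ 0 (mod 5).
  Combine with x ≡ 5 (mod 8): since gcd(5, 8) = 1, we get a unique residue mod 40.
    Write x = 0 + 5·t and substitute into x ≡ 5 (mod 8): 5·t ≡ 5 − 0 = 5 (mod 8).
    The inverse of 5 mod 8 is 5 (since 5·5 = 25 = 3·8 + 1), so t ≡ 5·5 = 25 ≡ 1 (mod 8).
    Then x = 0 + 5·1 = 5, valid modulo lcm(5, 8) = 40: x ≡ 5 (mod 40).
  Combine with x ≡ 6 (mod 13): since gcd(40, 13) = 1, we get a unique residue mod 520.
    Write x = 5 + 40·t and substitute into x ≡ 6 (mod 13): 40·t ≡ 6 − 5 = 1 (mod 13).
    Reduce coefficients mod 13: 1·t ≡ 1 (mod 13).
    So t ≡ 1 (mod 13).
    Then x = 5 + 40·1 = 45, valid modulo lcm(40, 13) = 520: x ≡ 45 (mod 520).
Verify: 45 mod 5 = 0 ✓, 45 mod 8 = 5 ✓, 45 mod 13 = 6 ✓.

x ≡ 45 (mod 520).


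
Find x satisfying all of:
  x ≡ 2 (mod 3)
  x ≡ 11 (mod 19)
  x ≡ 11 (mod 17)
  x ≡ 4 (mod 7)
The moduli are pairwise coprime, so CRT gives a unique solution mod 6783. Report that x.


Product of moduli M = 3 · 19 · 17 · 7 = 6783.
Merge one congruence at a time:
  Start: x ≡ 2 (mod 3).
  Combine with x ≡ 11 (mod 19); new modulus lcm = 57.
    Write x = 2 + 3·t and substitute into x ≡ 11 (mod 19): 3·t ≡ 11 − 2 = 9 (mod 19).
    The inverse of 3 mod 19 is 13 (since 3·13 = 39 = 2·19 + 1), so t ≡ 13·9 = 117 ≡ 3 (mod 19).
    Then x = 2 + 3·3 = 11, valid modulo lcm(3, 19) = 57: x ≡ 11 (mod 57).
  Combine with x ≡ 11 (mod 17); new modulus lcm = 969.
    Write x = 11 + 57·t and substitute into x ≡ 11 (mod 17): 57·t ≡ 11 − 11 = 0 (mod 17).
    Reduce coefficients mod 17: 6·t ≡ 0 (mod 17).
    The inverse of 6 mod 17 is 3 (since 6·3 = 18 = 1·17 + 1), so t ≡ 3·0 = 0 ≡ 0 (mod 17).
    Then x = 11 + 57·0 = 11, valid modulo lcm(57, 17) = 969: x ≡ 11 (mod 969).
  Combine with x ≡ 4 (mod 7); new modulus lcm = 6783.
    Write x = 11 + 969·t and substitute into x ≡ 4 (mod 7): 969·t ≡ 4 − 11 = -7 (mod 7).
    Reduce coefficients mod 7: 3·t ≡ 0 (mod 7).
    The inverse of 3 mod 7 is 5 (since 3·5 = 15 = 2·7 + 1), so t ≡ 5·0 = 0 ≡ 0 (mod 7).
    Then x = 11 + 969·0 = 11, valid modulo lcm(969, 7) = 6783: x ≡ 11 (mod 6783).
Verify against each original: 11 mod 3 = 2, 11 mod 19 = 11, 11 mod 17 = 11, 11 mod 7 = 4.

x ≡ 11 (mod 6783).


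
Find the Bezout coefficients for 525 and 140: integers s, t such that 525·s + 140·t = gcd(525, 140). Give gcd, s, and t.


Euclidean algorithm on (525, 140) — divide until remainder is 0:
  525 = 3 · 140 + 105
  140 = 1 · 105 + 35
  105 = 3 · 35 + 0
gcd(525, 140) = 35.
Track Bezout coefficients alongside the remainders: start with r₀ = 525 = a·1 + b·0 (s = 1, t = 0) and r₁ = 140 = a·0 + b·1 (s = 0, t = 1); each new remainder r_{k+1} = r_{k-1} − q_k·r_k inherits s_{k+1} = s_{k-1} − q_k·s_k, t_{k+1} = t_{k-1} − q_k·t_k, so r_k = a·s_k + b·t_k at every step:
  q = 3: r = 105, s = 1 − 3·0 = 1, t = 0 − 3·1 = -3  (check: 525·1 + 140·(-3) = 105)
  q = 1: r = 35, s = 0 − 1·1 = -1, t = 1 − 1·(-3) = 4  (check: 525·(-1) + 140·4 = 35)
The row with r = 35 (the gcd) gives the Bezout coefficients s = -1, t = 4.
Result: 525 · (-1) + 140 · (4) = 35.

gcd(525, 140) = 35; s = -1, t = 4 (check: 525·(-1) + 140·4 = 35).


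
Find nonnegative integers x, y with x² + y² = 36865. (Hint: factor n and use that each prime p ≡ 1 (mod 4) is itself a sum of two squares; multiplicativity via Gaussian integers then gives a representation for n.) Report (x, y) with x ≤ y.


Step 1: Factor n = 36865 = 5 · 73 · 101.
Step 2: Check the mod-4 condition on each prime factor: 5 ≡ 1 (mod 4), exponent 1; 73 ≡ 1 (mod 4), exponent 1; 101 ≡ 1 (mod 4), exponent 1.
All primes ≡ 3 (mod 4) appear to even exponent (or don't appear), so by the two-squares theorem n IS expressible as a sum of two squares.
Step 3: Build a representation. Here n = 5 · 73 · 101 is a product of primes ≡ 1 (mod 4). Each prime p ≡ 1 (mod 4) is itself a sum of two squares; find a² by testing p − a² for a perfect square:
  5: 5 − 1² = 4 = 2² ⇒ 5 = 1² + 2².
  73: 73 − 1² = 72, 73 − 2² = 69, 73 − 3² = 64 = 8² ⇒ 73 = 3² + 8².
  101: 101 − 1² = 100 = 10² ⇒ 101 = 1² + 10².
  Combine using the Brahmagupta–Fibonacci identity (a² + b²)(c² + d²) = (ac − bd)² + (ad + bc)² = (ac + bd)² + (ad − bc)²:
  5 · 73 = 365: from (1² + 2²)(3² + 8²), take (1·3 − 2·8, 1·8 + 2·3) = (3 − 16, 8 + 6) = (-13, 14); dropping signs (only squares matter) gives (13, 14); check 13² + 14² = 169 + 196 = 365 ✓.
  365 · 101 = 36865: from (13² + 14²)(1² + 10²), take (13·1 − 14·10, 13·10 + 14·1) = (13 − 140, 130 + 14) = (-127, 144); dropping signs (only squares matter) gives (127, 144); check 127² + 144² = 16129 + 20736 = 36865 ✓.
Step 4: Order so x ≤ y and verify: 127² + 144² = 16129 + 20736 = 36865 = n. ✓

n = 36865 = 127² + 144² (one valid representation with x ≤ y).


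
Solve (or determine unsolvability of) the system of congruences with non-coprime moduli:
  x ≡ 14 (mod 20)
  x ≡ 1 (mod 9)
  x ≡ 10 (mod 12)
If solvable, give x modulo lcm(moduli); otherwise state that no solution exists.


Moduli 20, 9, 12 are not pairwise coprime, so CRT works modulo lcm(m_i) when all pairwise compatibility conditions hold.
Pairwise compatibility: gcd(m_i, m_j) must divide a_i - a_j for every pair.
Merge one congruence at a time:
  Start: x ≡ 14 (mod 20).
  Combine with x ≡ 1 (mod 9): gcd(20, 9) = 1; 1 - 14 = -13, which IS divisible by 1, so compatible.
    Write x = 14 + 20·t and substitute into x ≡ 1 (mod 9): 20·t ≡ 1 − 14 = -13 (mod 9).
    Reduce coefficients mod 9: 2·t ≡ 5 (mod 9).
    The inverse of 2 mod 9 is 5 (since 2·5 = 10 = 1·9 + 1), so t ≡ 5·5 = 25 ≡ 7 (mod 9).
    Then x = 14 + 20·7 = 154, valid modulo lcm(20, 9) = 180: x ≡ 154 (mod 180).
  Combine with x ≡ 10 (mod 12): gcd(180, 12) = 12; 10 - 154 = -144, which IS divisible by 12, so compatible.
    Write x = 154 + 180·t and substitute into x ≡ 10 (mod 12): 180·t ≡ 10 − 154 = -144 (mod 12).
    Divide the congruence (and modulus) by g = 12: 15·t ≡ -12 (mod 1).
    Modulo 1 every t works; take t = 0.
    Then x = 154 + 180·0 = 154, valid modulo lcm(180, 12) = 180: x ≡ 154 (mod 180).
Verify: 154 mod 20 = 14, 154 mod 9 = 1, 154 mod 12 = 10.

x ≡ 154 (mod 180).


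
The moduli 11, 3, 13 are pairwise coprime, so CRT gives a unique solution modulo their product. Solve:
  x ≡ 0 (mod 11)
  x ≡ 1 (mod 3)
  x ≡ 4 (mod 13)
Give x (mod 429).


Moduli 11, 3, 13 are pairwise coprime; by CRT there is a unique solution modulo M = 11 · 3 · 13 = 429.
Solve pairwise, accumulating the modulus:
  Start with x ≡ 0 (mod 11).
  Combine with x ≡ 1 (mod 3): since gcd(11, 3) = 1, we get a unique residue mod 33.
    Write x = 0 + 11·t and substitute into x ≡ 1 (mod 3): 11·t ≡ 1 − 0 = 1 (mod 3).
    Reduce coefficients mod 3: 2·t ≡ 1 (mod 3).
    The inverse of 2 mod 3 is 2 (since 2·2 = 4 = 1·3 + 1), so t ≡ 2·1 = 2 ≡ 2 (mod 3).
    Then x = 0 + 11·2 = 22, valid modulo lcm(11, 3) = 33: x ≡ 22 (mod 33).
  Combine with x ≡ 4 (mod 13): since gcd(33, 13) = 1, we get a unique residue mod 429.
    Write x = 22 + 33·t and substitute into x ≡ 4 (mod 13): 33·t ≡ 4 − 22 = -18 (mod 13).
    Reduce coefficients mod 13: 7·t ≡ 8 (mod 13).
    The inverse of 7 mod 13 is 2 (since 7·2 = 14 = 1·13 + 1), so t ≡ 2·8 = 16 ≡ 3 (mod 13).
    Then x = 22 + 33·3 = 121, valid modulo lcm(33, 13) = 429: x ≡ 121 (mod 429).
Verify: 121 mod 11 = 0 ✓, 121 mod 3 = 1 ✓, 121 mod 13 = 4 ✓.

x ≡ 121 (mod 429).


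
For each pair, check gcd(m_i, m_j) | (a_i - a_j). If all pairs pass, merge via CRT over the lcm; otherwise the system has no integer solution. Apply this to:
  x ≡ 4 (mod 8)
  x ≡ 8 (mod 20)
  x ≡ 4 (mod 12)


Moduli 8, 20, 12 are not pairwise coprime, so CRT works modulo lcm(m_i) when all pairwise compatibility conditions hold.
Pairwise compatibility: gcd(m_i, m_j) must divide a_i - a_j for every pair.
Merge one congruence at a time:
  Start: x ≡ 4 (mod 8).
  Combine with x ≡ 8 (mod 20): gcd(8, 20) = 4; 8 - 4 = 4, which IS divisible by 4, so compatible.
    Write x = 4 + 8·t and substitute into x ≡ 8 (mod 20): 8·t ≡ 8 − 4 = 4 (mod 20).
    Divide the congruence (and modulus) by g = 4: 2·t ≡ 1 (mod 5).
    The inverse of 2 mod 5 is 3 (since 2·3 = 6 = 1·5 + 1), so t ≡ 3·1 = 3 ≡ 3 (mod 5).
    Then x = 4 + 8·3 = 28, valid modulo lcm(8, 20) = 40: x ≡ 28 (mod 40).
  Combine with x ≡ 4 (mod 12): gcd(40, 12) = 4; 4 - 28 = -24, which IS divisible by 4, so compatible.
    Write x = 28 + 40·t and substitute into x ≡ 4 (mod 12): 40·t ≡ 4 − 28 = -24 (mod 12).
    Divide the congruence (and modulus) by g = 4: 10·t ≡ -6 (mod 3).
    Reduce coefficients mod 3: 1·t ≡ 0 (mod 3).
    So t ≡ 0 (mod 3).
    Then x = 28 + 40·0 = 28, valid modulo lcm(40, 12) = 120: x ≡ 28 (mod 120).
Verify: 28 mod 8 = 4, 28 mod 20 = 8, 28 mod 12 = 4.

x ≡ 28 (mod 120).


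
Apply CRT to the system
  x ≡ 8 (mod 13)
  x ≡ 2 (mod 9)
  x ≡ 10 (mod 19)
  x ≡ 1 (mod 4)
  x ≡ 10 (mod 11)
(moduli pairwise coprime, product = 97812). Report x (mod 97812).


Product of moduli M = 13 · 9 · 19 · 4 · 11 = 97812.
Merge one congruence at a time:
  Start: x ≡ 8 (mod 13).
  Combine with x ≡ 2 (mod 9); new modulus lcm = 117.
    Write x = 8 + 13·t and substitute into x ≡ 2 (mod 9): 13·t ≡ 2 − 8 = -6 (mod 9).
    Reduce coefficients mod 9: 4·t ≡ 3 (mod 9).
    The inverse of 4 mod 9 is 7 (since 4·7 = 28 = 3·9 + 1), so t ≡ 7·3 = 21 ≡ 3 (mod 9).
    Then x = 8 + 13·3 = 47, valid modulo lcm(13, 9) = 117: x ≡ 47 (mod 117).
  Combine with x ≡ 10 (mod 19); new modulus lcm = 2223.
    Write x = 47 + 117·t and substitute into x ≡ 10 (mod 19): 117·t ≡ 10 − 47 = -37 (mod 19).
    Reduce coefficients mod 19: 3·t ≡ 1 (mod 19).
    The inverse of 3 mod 19 is 13 (since 3·13 = 39 = 2·19 + 1), so t ≡ 13·1 = 13 ≡ 13 (mod 19).
    Then x = 47 + 117·13 = 1568, valid modulo lcm(117, 19) = 2223: x ≡ 1568 (mod 2223).
  Combine with x ≡ 1 (mod 4); new modulus lcm = 8892.
    Write x = 1568 + 2223·t and substitute into x ≡ 1 (mod 4): 2223·t ≡ 1 − 1568 = -1567 (mod 4).
    Reduce coefficients mod 4: 3·t ≡ 1 (mod 4).
    The inverse of 3 mod 4 is 3 (since 3·3 = 9 = 2·4 + 1), so t ≡ 3·1 = 3 ≡ 3 (mod 4).
    Then x = 1568 + 2223·3 = 8237, valid modulo lcm(2223, 4) = 8892: x ≡ 8237 (mod 8892).
  Combine with x ≡ 10 (mod 11); new modulus lcm = 97812.
    Write x = 8237 + 8892·t and substitute into x ≡ 10 (mod 11): 8892·t ≡ 10 − 8237 = -8227 (mod 11).
    Reduce coefficients mod 11: 4·t ≡ 1 (mod 11).
    The inverse of 4 mod 11 is 3 (since 4·3 = 12 = 1·11 + 1), so t ≡ 3·1 = 3 ≡ 3 (mod 11).
    Then x = 8237 + 8892·3 = 34913, valid modulo lcm(8892, 11) = 97812: x ≡ 34913 (mod 97812).
Verify against each original: 34913 mod 13 = 8, 34913 mod 9 = 2, 34913 mod 19 = 10, 34913 mod 4 = 1, 34913 mod 11 = 10.

x ≡ 34913 (mod 97812).


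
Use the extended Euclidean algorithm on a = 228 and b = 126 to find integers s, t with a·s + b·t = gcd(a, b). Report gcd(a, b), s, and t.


Euclidean algorithm on (228, 126) — divide until remainder is 0:
  228 = 1 · 126 + 102
  126 = 1 · 102 + 24
  102 = 4 · 24 + 6
  24 = 4 · 6 + 0
gcd(228, 126) = 6.
Track Bezout coefficients alongside the remainders: start with r₀ = 228 = a·1 + b·0 (s = 1, t = 0) and r₁ = 126 = a·0 + b·1 (s = 0, t = 1); each new remainder r_{k+1} = r_{k-1} − q_k·r_k inherits s_{k+1} = s_{k-1} − q_k·s_k, t_{k+1} = t_{k-1} − q_k·t_k, so r_k = a·s_k + b·t_k at every step:
  q = 1: r = 102, s = 1 − 1·0 = 1, t = 0 − 1·1 = -1  (check: 228·1 + 126·(-1) = 102)
  q = 1: r = 24, s = 0 − 1·1 = -1, t = 1 − 1·(-1) = 2  (check: 228·(-1) + 126·2 = 24)
  q = 4: r = 6, s = 1 − 4·(-1) = 5, t = -1 − 4·2 = -9  (check: 228·5 + 126·(-9) = 6)
The row with r = 6 (the gcd) gives the Bezout coefficients s = 5, t = -9.
Result: 228 · (5) + 126 · (-9) = 6.

gcd(228, 126) = 6; s = 5, t = -9 (check: 228·5 + 126·(-9) = 6).


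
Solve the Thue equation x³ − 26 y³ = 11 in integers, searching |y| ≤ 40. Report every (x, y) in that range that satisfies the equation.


The equation is x³ - 26y³ = 11. For fixed y, x³ = 26·y³ + 11, so a solution requires the RHS to be a perfect cube.
Strategy: iterate y from -40 to 40, compute RHS = 26·y³ + 11, and check whether it is a (positive or negative) perfect cube.
Check small values of y:
  y = 0: RHS = 11 is not a perfect cube.
  y = 1: RHS = 37 is not a perfect cube.
  y = -1: RHS = -15 is not a perfect cube.
  y = 2: RHS = 219 is not a perfect cube.
  y = -2: RHS = -197 is not a perfect cube.
  y = 3: RHS = 713 is not a perfect cube.
  y = -3: RHS = -691 is not a perfect cube.
Continuing the search up to |y| = 40 finds no solutions either.
No (x, y) in the scanned range satisfies the equation.

No integer solutions with |y| ≤ 40.


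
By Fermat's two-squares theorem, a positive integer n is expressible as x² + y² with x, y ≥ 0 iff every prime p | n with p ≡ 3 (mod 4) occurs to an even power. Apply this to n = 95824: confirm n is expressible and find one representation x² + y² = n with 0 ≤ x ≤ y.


Step 1: Factor n = 95824 = 2^4 · 53 · 113.
Step 2: Check the mod-4 condition on each prime factor: 2 = 2 (special); 53 ≡ 1 (mod 4), exponent 1; 113 ≡ 1 (mod 4), exponent 1.
All primes ≡ 3 (mod 4) appear to even exponent (or don't appear), so by the two-squares theorem n IS expressible as a sum of two squares.
Step 3: Build a representation. Group n = k² · m with k = 4 and m = 53 · 113 = 5989 (a product of primes ≡ 1 (mod 4)); a representation of m scales to one of n via (k·x)² + (k·y)² = k²(x² + y²). Each prime p ≡ 1 (mod 4) is itself a sum of two squares; find a² by testing p − a² for a perfect square:
  53: 53 − 1² = 52, 53 − 2² = 49 = 7² ⇒ 53 = 2² + 7².
  113: 113 − 1² = 112, 113 − 2² = 109, 113 − 3² = 104, 113 − 4² = 97, 113 − 5² = 88, 113 − 6² = 77, 113 − 7² = 64 = 8² ⇒ 113 = 7² + 8².
  Combine using the Brahmagupta–Fibonacci identity (a² + b²)(c² + d²) = (ac − bd)² + (ad + bc)² = (ac + bd)² + (ad − bc)²:
  53 · 113 = 5989: from (2² + 7²)(7² + 8²), take (2·7 − 7·8, 2·8 + 7·7) = (14 − 56, 16 + 49) = (-42, 65); dropping signs (only squares matter) gives (42, 65); check 42² + 65² = 1764 + 4225 = 5989 ✓.
  Scale by k = 4: (4·42, 4·65) = (168, 260).
Step 4: Order so x ≤ y and verify: 168² + 260² = 28224 + 67600 = 95824 = n. ✓

n = 95824 = 168² + 260² (one valid representation with x ≤ y).
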